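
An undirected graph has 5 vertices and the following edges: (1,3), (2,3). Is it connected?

Step 1: Build adjacency list from edges:
  1: 3
  2: 3
  3: 1, 2
  4: (none)
  5: (none)

Step 2: Run BFS/DFS from vertex 1:
  Visited: {1, 3, 2}
  Reached 3 of 5 vertices

Step 3: Only 3 of 5 vertices reached. Graph is disconnected.
Connected components: {1, 2, 3}, {4}, {5}
Answer: No, the graph is not connected (3 components).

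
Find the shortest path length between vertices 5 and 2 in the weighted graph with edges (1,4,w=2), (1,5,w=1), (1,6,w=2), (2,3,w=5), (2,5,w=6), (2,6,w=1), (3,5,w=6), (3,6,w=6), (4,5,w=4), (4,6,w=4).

Step 1: Build adjacency list with weights:
  1: 4(w=2), 5(w=1), 6(w=2)
  2: 3(w=5), 5(w=6), 6(w=1)
  3: 2(w=5), 5(w=6), 6(w=6)
  4: 1(w=2), 5(w=4), 6(w=4)
  5: 1(w=1), 2(w=6), 3(w=6), 4(w=4)
  6: 1(w=2), 2(w=1), 3(w=6), 4(w=4)

Step 2: Apply Dijkstra's algorithm from vertex 5:
  Visit vertex 5 (distance=0)
    Update dist[1] = 1
    Update dist[2] = 6
    Update dist[3] = 6
    Update dist[4] = 4
  Visit vertex 1 (distance=1)
    Update dist[4] = 3
    Update dist[6] = 3
  Visit vertex 4 (distance=3)
  Visit vertex 6 (distance=3)
    Update dist[2] = 4
  Visit vertex 2 (distance=4)

Step 3: Shortest path: 5 -> 1 -> 6 -> 2
Total weight: 1 + 2 + 1 = 4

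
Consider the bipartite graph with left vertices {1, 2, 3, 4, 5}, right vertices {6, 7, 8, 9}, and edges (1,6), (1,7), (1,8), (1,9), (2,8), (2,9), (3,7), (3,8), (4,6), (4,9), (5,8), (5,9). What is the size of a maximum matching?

Step 1: List the neighbors of each left vertex:
  1: 6, 7, 8, 9
  2: 8, 9
  3: 7, 8
  4: 6, 9
  5: 8, 9

Step 2: Greedily match left vertices, then look for augmenting paths:
  Match 1 -- 6
  Match 2 -- 8
  Match 3 -- 7
  Match 4 -- 9
  No augmenting path remains.

Step 3: Verify this is maximum:
  Matching size 4 = min(|L|, |R|) = min(5, 4), which is an upper bound, so this matching is maximum.

Maximum matching: {(1,6), (2,8), (3,7), (4,9)}
Size: 4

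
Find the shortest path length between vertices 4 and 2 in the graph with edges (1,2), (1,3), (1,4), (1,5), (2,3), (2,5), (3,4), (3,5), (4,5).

Step 1: Build adjacency list:
  1: 2, 3, 4, 5
  2: 1, 3, 5
  3: 1, 2, 4, 5
  4: 1, 3, 5
  5: 1, 2, 3, 4

Step 2: BFS from vertex 4 to find shortest path to 2:
  vertex 1 reached at distance 1
  vertex 3 reached at distance 1
  vertex 5 reached at distance 1
  vertex 2 reached at distance 2

Step 3: Shortest path: 4 -> 5 -> 2
Path length: 2 edges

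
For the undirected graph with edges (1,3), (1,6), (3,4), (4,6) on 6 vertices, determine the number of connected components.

Step 1: Build adjacency list from edges:
  1: 3, 6
  2: (none)
  3: 1, 4
  4: 3, 6
  5: (none)
  6: 1, 4

Step 2: Run BFS/DFS from vertex 1:
  Visited: {1, 3, 6, 4}
  Reached 4 of 6 vertices

Step 3: Only 4 of 6 vertices reached. Graph is disconnected.
Connected components: {1, 3, 4, 6}, {2}, {5}
Number of connected components: 3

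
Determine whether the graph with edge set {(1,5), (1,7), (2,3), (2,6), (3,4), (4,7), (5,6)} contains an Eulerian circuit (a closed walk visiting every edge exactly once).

Step 1: Find the degree of each vertex:
  deg(1) = 2
  deg(2) = 2
  deg(3) = 2
  deg(4) = 2
  deg(5) = 2
  deg(6) = 2
  deg(7) = 2

Step 2: Count vertices with odd degree:
  All vertices have even degree (0 odd-degree vertices)

Step 3: Apply Euler's theorem:
  - Eulerian circuit exists iff graph is connected and all vertices have even degree
  - Eulerian path exists iff graph is connected and has 0 or 2 odd-degree vertices

Graph is connected with 0 odd-degree vertices.
Both Eulerian circuit and Eulerian path exist.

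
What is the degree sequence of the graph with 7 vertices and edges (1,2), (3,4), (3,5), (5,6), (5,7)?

Step 1: Count edges incident to each vertex:
  deg(1) = 1 (neighbors: 2)
  deg(2) = 1 (neighbors: 1)
  deg(3) = 2 (neighbors: 4, 5)
  deg(4) = 1 (neighbors: 3)
  deg(5) = 3 (neighbors: 3, 6, 7)
  deg(6) = 1 (neighbors: 5)
  deg(7) = 1 (neighbors: 5)

Step 2: Sort degrees in non-increasing order:
  Degrees: [1, 1, 2, 1, 3, 1, 1] -> sorted: [3, 2, 1, 1, 1, 1, 1]

Degree sequence: [3, 2, 1, 1, 1, 1, 1]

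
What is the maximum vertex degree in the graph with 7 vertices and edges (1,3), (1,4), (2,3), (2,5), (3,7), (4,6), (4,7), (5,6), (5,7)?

Step 1: Count edges incident to each vertex:
  deg(1) = 2 (neighbors: 3, 4)
  deg(2) = 2 (neighbors: 3, 5)
  deg(3) = 3 (neighbors: 1, 2, 7)
  deg(4) = 3 (neighbors: 1, 6, 7)
  deg(5) = 3 (neighbors: 2, 6, 7)
  deg(6) = 2 (neighbors: 4, 5)
  deg(7) = 3 (neighbors: 3, 4, 5)

Step 2: Find maximum:
  max(2, 2, 3, 3, 3, 2, 3) = 3 (vertex 3)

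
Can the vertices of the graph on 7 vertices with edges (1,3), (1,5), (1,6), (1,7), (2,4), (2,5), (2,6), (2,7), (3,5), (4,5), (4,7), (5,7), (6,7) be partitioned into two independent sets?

Step 1: Attempt 2-coloring using BFS:
  Start at vertex 1, assign color 0
  Color vertex 3 with color 1 (neighbor of 1)
  Color vertex 5 with color 1 (neighbor of 1)
  Color vertex 6 with color 1 (neighbor of 1)
  Color vertex 7 with color 1 (neighbor of 1)

Step 2: Conflict found! Vertices 3 and 5 are adjacent but have the same color.
This means the graph contains an odd cycle.

The graph is NOT bipartite.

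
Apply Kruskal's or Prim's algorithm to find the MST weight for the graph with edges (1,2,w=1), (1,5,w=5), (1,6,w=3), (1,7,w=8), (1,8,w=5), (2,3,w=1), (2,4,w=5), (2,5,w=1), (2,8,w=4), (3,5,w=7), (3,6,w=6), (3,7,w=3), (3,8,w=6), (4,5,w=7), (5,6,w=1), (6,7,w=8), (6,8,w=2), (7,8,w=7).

Apply Kruskal's algorithm (sort edges by weight, add if no cycle):

Sorted edges by weight:
  (1,2) w=1
  (2,3) w=1
  (2,5) w=1
  (5,6) w=1
  (6,8) w=2
  (1,6) w=3
  (3,7) w=3
  (2,8) w=4
  (1,8) w=5
  (1,5) w=5
  (2,4) w=5
  (3,6) w=6
  (3,8) w=6
  (3,5) w=7
  (4,5) w=7
  (7,8) w=7
  (1,7) w=8
  (6,7) w=8

Add edge (1,2) w=1 -- no cycle. Running total: 1
Add edge (2,3) w=1 -- no cycle. Running total: 2
Add edge (2,5) w=1 -- no cycle. Running total: 3
Add edge (5,6) w=1 -- no cycle. Running total: 4
Add edge (6,8) w=2 -- no cycle. Running total: 6
Skip edge (1,6) w=3 -- would create cycle
Add edge (3,7) w=3 -- no cycle. Running total: 9
Skip edge (2,8) w=4 -- would create cycle
Skip edge (1,8) w=5 -- would create cycle
Skip edge (1,5) w=5 -- would create cycle
Add edge (2,4) w=5 -- no cycle. Running total: 14

MST edges: (1,2,w=1), (2,3,w=1), (2,5,w=1), (5,6,w=1), (6,8,w=2), (3,7,w=3), (2,4,w=5)
Total MST weight: 1 + 1 + 1 + 1 + 2 + 3 + 5 = 14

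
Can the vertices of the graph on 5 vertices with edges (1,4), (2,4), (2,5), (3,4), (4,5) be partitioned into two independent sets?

Step 1: Attempt 2-coloring using BFS:
  Start at vertex 1, assign color 0
  Color vertex 4 with color 1 (neighbor of 1)
  Color vertex 2 with color 0 (neighbor of 4)
  Color vertex 3 with color 0 (neighbor of 4)
  Color vertex 5 with color 0 (neighbor of 4)

Step 2: Conflict found! Vertices 2 and 5 are adjacent but have the same color.
This means the graph contains an odd cycle.

The graph is NOT bipartite.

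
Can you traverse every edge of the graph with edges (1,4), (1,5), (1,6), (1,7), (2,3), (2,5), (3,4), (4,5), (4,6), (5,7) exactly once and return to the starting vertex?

Step 1: Find the degree of each vertex:
  deg(1) = 4
  deg(2) = 2
  deg(3) = 2
  deg(4) = 4
  deg(5) = 4
  deg(6) = 2
  deg(7) = 2

Step 2: Count vertices with odd degree:
  All vertices have even degree (0 odd-degree vertices)

Step 3: Apply Euler's theorem:
  - Eulerian circuit exists iff graph is connected and all vertices have even degree
  - Eulerian path exists iff graph is connected and has 0 or 2 odd-degree vertices

Graph is connected with 0 odd-degree vertices.
Both Eulerian circuit and Eulerian path exist.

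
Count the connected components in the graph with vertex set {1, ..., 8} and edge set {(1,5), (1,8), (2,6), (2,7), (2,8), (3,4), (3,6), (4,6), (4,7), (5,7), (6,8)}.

Step 1: Build adjacency list from edges:
  1: 5, 8
  2: 6, 7, 8
  3: 4, 6
  4: 3, 6, 7
  5: 1, 7
  6: 2, 3, 4, 8
  7: 2, 4, 5
  8: 1, 2, 6

Step 2: Run BFS/DFS from vertex 1:
  Visited: {1, 5, 8, 7, 2, 6, 4, 3}
  Reached 8 of 8 vertices

Step 3: All 8 vertices reached from vertex 1, so the graph is connected.
Number of connected components: 1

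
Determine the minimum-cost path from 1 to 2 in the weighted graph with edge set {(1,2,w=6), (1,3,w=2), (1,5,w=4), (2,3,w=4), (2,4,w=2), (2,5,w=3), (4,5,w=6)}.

Step 1: Build adjacency list with weights:
  1: 2(w=6), 3(w=2), 5(w=4)
  2: 1(w=6), 3(w=4), 4(w=2), 5(w=3)
  3: 1(w=2), 2(w=4)
  4: 2(w=2), 5(w=6)
  5: 1(w=4), 2(w=3), 4(w=6)

Step 2: Apply Dijkstra's algorithm from vertex 1:
  Visit vertex 1 (distance=0)
    Update dist[2] = 6
    Update dist[3] = 2
    Update dist[5] = 4
  Visit vertex 3 (distance=2)
  Visit vertex 5 (distance=4)
    Update dist[4] = 10
  Visit vertex 2 (distance=6)
    Update dist[4] = 8

Step 3: Shortest path: 1 -> 2
Total weight: 6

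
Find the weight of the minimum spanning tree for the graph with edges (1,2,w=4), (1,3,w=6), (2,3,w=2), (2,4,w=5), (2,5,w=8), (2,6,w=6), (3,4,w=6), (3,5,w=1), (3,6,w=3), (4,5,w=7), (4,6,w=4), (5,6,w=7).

Apply Kruskal's algorithm (sort edges by weight, add if no cycle):

Sorted edges by weight:
  (3,5) w=1
  (2,3) w=2
  (3,6) w=3
  (1,2) w=4
  (4,6) w=4
  (2,4) w=5
  (1,3) w=6
  (2,6) w=6
  (3,4) w=6
  (4,5) w=7
  (5,6) w=7
  (2,5) w=8

Add edge (3,5) w=1 -- no cycle. Running total: 1
Add edge (2,3) w=2 -- no cycle. Running total: 3
Add edge (3,6) w=3 -- no cycle. Running total: 6
Add edge (1,2) w=4 -- no cycle. Running total: 10
Add edge (4,6) w=4 -- no cycle. Running total: 14

MST edges: (3,5,w=1), (2,3,w=2), (3,6,w=3), (1,2,w=4), (4,6,w=4)
Total MST weight: 1 + 2 + 3 + 4 + 4 = 14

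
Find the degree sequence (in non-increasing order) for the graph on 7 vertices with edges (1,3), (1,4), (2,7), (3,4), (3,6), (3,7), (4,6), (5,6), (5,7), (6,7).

Step 1: Count edges incident to each vertex:
  deg(1) = 2 (neighbors: 3, 4)
  deg(2) = 1 (neighbors: 7)
  deg(3) = 4 (neighbors: 1, 4, 6, 7)
  deg(4) = 3 (neighbors: 1, 3, 6)
  deg(5) = 2 (neighbors: 6, 7)
  deg(6) = 4 (neighbors: 3, 4, 5, 7)
  deg(7) = 4 (neighbors: 2, 3, 5, 6)

Step 2: Sort degrees in non-increasing order:
  Degrees: [2, 1, 4, 3, 2, 4, 4] -> sorted: [4, 4, 4, 3, 2, 2, 1]

Degree sequence: [4, 4, 4, 3, 2, 2, 1]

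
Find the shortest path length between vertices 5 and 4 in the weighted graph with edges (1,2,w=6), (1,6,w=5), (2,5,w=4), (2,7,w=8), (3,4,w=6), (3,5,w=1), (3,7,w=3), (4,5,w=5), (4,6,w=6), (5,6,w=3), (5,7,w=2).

Step 1: Build adjacency list with weights:
  1: 2(w=6), 6(w=5)
  2: 1(w=6), 5(w=4), 7(w=8)
  3: 4(w=6), 5(w=1), 7(w=3)
  4: 3(w=6), 5(w=5), 6(w=6)
  5: 2(w=4), 3(w=1), 4(w=5), 6(w=3), 7(w=2)
  6: 1(w=5), 4(w=6), 5(w=3)
  7: 2(w=8), 3(w=3), 5(w=2)

Step 2: Apply Dijkstra's algorithm from vertex 5:
  Visit vertex 5 (distance=0)
    Update dist[2] = 4
    Update dist[3] = 1
    Update dist[4] = 5
    Update dist[6] = 3
    Update dist[7] = 2
  Visit vertex 3 (distance=1)
  Visit vertex 7 (distance=2)
  Visit vertex 6 (distance=3)
    Update dist[1] = 8
  Visit vertex 2 (distance=4)
  Visit vertex 4 (distance=5)

Step 3: Shortest path: 5 -> 4
Total weight: 5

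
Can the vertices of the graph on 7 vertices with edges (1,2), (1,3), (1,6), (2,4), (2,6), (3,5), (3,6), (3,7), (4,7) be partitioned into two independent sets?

Step 1: Attempt 2-coloring using BFS:
  Start at vertex 1, assign color 0
  Color vertex 2 with color 1 (neighbor of 1)
  Color vertex 3 with color 1 (neighbor of 1)
  Color vertex 6 with color 1 (neighbor of 1)
  Color vertex 4 with color 0 (neighbor of 2)

Step 2: Conflict found! Vertices 2 and 6 are adjacent but have the same color.
This means the graph contains an odd cycle.

The graph is NOT bipartite.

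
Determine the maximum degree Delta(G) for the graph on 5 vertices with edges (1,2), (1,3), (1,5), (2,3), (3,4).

Step 1: Count edges incident to each vertex:
  deg(1) = 3 (neighbors: 2, 3, 5)
  deg(2) = 2 (neighbors: 1, 3)
  deg(3) = 3 (neighbors: 1, 2, 4)
  deg(4) = 1 (neighbors: 3)
  deg(5) = 1 (neighbors: 1)

Step 2: Find maximum:
  max(3, 2, 3, 1, 1) = 3 (vertex 1)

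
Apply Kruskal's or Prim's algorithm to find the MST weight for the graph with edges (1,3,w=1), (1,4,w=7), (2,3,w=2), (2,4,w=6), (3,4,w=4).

Apply Kruskal's algorithm (sort edges by weight, add if no cycle):

Sorted edges by weight:
  (1,3) w=1
  (2,3) w=2
  (3,4) w=4
  (2,4) w=6
  (1,4) w=7

Add edge (1,3) w=1 -- no cycle. Running total: 1
Add edge (2,3) w=2 -- no cycle. Running total: 3
Add edge (3,4) w=4 -- no cycle. Running total: 7

MST edges: (1,3,w=1), (2,3,w=2), (3,4,w=4)
Total MST weight: 1 + 2 + 4 = 7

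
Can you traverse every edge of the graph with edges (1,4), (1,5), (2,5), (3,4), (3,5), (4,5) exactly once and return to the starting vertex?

Step 1: Find the degree of each vertex:
  deg(1) = 2
  deg(2) = 1
  deg(3) = 2
  deg(4) = 3
  deg(5) = 4

Step 2: Count vertices with odd degree:
  Odd-degree vertices: 2, 4 (2 total)

Step 3: Apply Euler's theorem:
  - Eulerian circuit exists iff graph is connected and all vertices have even degree
  - Eulerian path exists iff graph is connected and has 0 or 2 odd-degree vertices

Graph is connected with exactly 2 odd-degree vertices (2, 4).
Eulerian path exists (starting and ending at the odd-degree vertices), but no Eulerian circuit.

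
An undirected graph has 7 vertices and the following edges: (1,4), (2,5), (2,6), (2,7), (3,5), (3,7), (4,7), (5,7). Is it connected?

Step 1: Build adjacency list from edges:
  1: 4
  2: 5, 6, 7
  3: 5, 7
  4: 1, 7
  5: 2, 3, 7
  6: 2
  7: 2, 3, 4, 5

Step 2: Run BFS/DFS from vertex 1:
  Visited: {1, 4, 7, 2, 3, 5, 6}
  Reached 7 of 7 vertices

Step 3: All 7 vertices reached from vertex 1, so the graph is connected.
Answer: Yes, the graph is connected.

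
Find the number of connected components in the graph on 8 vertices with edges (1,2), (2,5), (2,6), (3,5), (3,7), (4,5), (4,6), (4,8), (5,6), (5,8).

Step 1: Build adjacency list from edges:
  1: 2
  2: 1, 5, 6
  3: 5, 7
  4: 5, 6, 8
  5: 2, 3, 4, 6, 8
  6: 2, 4, 5
  7: 3
  8: 4, 5

Step 2: Run BFS/DFS from vertex 1:
  Visited: {1, 2, 5, 6, 3, 4, 8, 7}
  Reached 8 of 8 vertices

Step 3: All 8 vertices reached from vertex 1, so the graph is connected.
Number of connected components: 1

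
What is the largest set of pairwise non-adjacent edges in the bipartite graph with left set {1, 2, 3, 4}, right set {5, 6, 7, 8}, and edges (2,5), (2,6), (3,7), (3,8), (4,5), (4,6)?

Step 1: List the neighbors of each left vertex:
  1: (none)
  2: 5, 6
  3: 7, 8
  4: 5, 6

Step 2: Greedily match left vertices, then look for augmenting paths:
  Match 2 -- 5
  Match 3 -- 7
  Match 4 -- 6
  No augmenting path remains.

Step 3: Verify this is maximum:
  Matching has size 3. The vertex set {2, 3, 4} covers every edge and has size 3; any matching has at most one edge per cover vertex, so 3 is maximum (König's theorem).

Maximum matching: {(2,5), (3,7), (4,6)}
Size: 3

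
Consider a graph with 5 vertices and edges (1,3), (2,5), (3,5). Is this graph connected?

Step 1: Build adjacency list from edges:
  1: 3
  2: 5
  3: 1, 5
  4: (none)
  5: 2, 3

Step 2: Run BFS/DFS from vertex 1:
  Visited: {1, 3, 5, 2}
  Reached 4 of 5 vertices

Step 3: Only 4 of 5 vertices reached. Graph is disconnected.
Connected components: {1, 2, 3, 5}, {4}
Answer: No, the graph is not connected (2 components).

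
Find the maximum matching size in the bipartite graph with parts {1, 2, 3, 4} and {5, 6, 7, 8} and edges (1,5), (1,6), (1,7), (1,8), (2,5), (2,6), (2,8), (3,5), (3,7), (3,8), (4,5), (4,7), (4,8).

Step 1: List the neighbors of each left vertex:
  1: 5, 6, 7, 8
  2: 5, 6, 8
  3: 5, 7, 8
  4: 5, 7, 8

Step 2: Greedily match left vertices, then look for augmenting paths:
  Match 1 -- 5
  Match 2 -- 6
  Match 3 -- 7
  Match 4 -- 8
  No augmenting path remains.

Step 3: Verify this is maximum:
  Matching size 4 = min(|L|, |R|) = min(4, 4), which is an upper bound, so this matching is maximum.

Maximum matching: {(1,5), (2,6), (3,7), (4,8)}
Size: 4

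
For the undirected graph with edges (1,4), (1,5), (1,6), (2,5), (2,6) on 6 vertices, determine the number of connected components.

Step 1: Build adjacency list from edges:
  1: 4, 5, 6
  2: 5, 6
  3: (none)
  4: 1
  5: 1, 2
  6: 1, 2

Step 2: Run BFS/DFS from vertex 1:
  Visited: {1, 4, 5, 6, 2}
  Reached 5 of 6 vertices

Step 3: Only 5 of 6 vertices reached. Graph is disconnected.
Connected components: {1, 2, 4, 5, 6}, {3}
Number of connected components: 2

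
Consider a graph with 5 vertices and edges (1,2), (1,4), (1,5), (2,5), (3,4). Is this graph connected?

Step 1: Build adjacency list from edges:
  1: 2, 4, 5
  2: 1, 5
  3: 4
  4: 1, 3
  5: 1, 2

Step 2: Run BFS/DFS from vertex 1:
  Visited: {1, 2, 4, 5, 3}
  Reached 5 of 5 vertices

Step 3: All 5 vertices reached from vertex 1, so the graph is connected.
Answer: Yes, the graph is connected.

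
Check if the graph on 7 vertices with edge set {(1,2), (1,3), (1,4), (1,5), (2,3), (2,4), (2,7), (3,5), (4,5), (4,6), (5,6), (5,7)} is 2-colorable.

Step 1: Attempt 2-coloring using BFS:
  Start at vertex 1, assign color 0
  Color vertex 2 with color 1 (neighbor of 1)
  Color vertex 3 with color 1 (neighbor of 1)
  Color vertex 4 with color 1 (neighbor of 1)
  Color vertex 5 with color 1 (neighbor of 1)

Step 2: Conflict found! Vertices 2 and 3 are adjacent but have the same color.
This means the graph contains an odd cycle.

The graph is NOT bipartite.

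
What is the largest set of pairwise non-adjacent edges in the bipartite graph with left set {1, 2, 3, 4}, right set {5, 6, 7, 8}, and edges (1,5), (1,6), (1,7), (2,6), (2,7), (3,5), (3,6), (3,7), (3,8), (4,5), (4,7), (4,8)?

Step 1: List the neighbors of each left vertex:
  1: 5, 6, 7
  2: 6, 7
  3: 5, 6, 7, 8
  4: 5, 7, 8

Step 2: Greedily match left vertices, then look for augmenting paths:
  Match 1 -- 5
  Match 2 -- 6
  Match 3 -- 7
  Match 4 -- 8
  No augmenting path remains.

Step 3: Verify this is maximum:
  Matching size 4 = min(|L|, |R|) = min(4, 4), which is an upper bound, so this matching is maximum.

Maximum matching: {(1,5), (2,6), (3,7), (4,8)}
Size: 4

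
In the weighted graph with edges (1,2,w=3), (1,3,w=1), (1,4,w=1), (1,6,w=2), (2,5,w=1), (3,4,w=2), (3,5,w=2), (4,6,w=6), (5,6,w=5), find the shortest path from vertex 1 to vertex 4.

Step 1: Build adjacency list with weights:
  1: 2(w=3), 3(w=1), 4(w=1), 6(w=2)
  2: 1(w=3), 5(w=1)
  3: 1(w=1), 4(w=2), 5(w=2)
  4: 1(w=1), 3(w=2), 6(w=6)
  5: 2(w=1), 3(w=2), 6(w=5)
  6: 1(w=2), 4(w=6), 5(w=5)

Step 2: Apply Dijkstra's algorithm from vertex 1:
  Visit vertex 1 (distance=0)
    Update dist[2] = 3
    Update dist[3] = 1
    Update dist[4] = 1
    Update dist[6] = 2
  Visit vertex 3 (distance=1)
    Update dist[5] = 3
  Visit vertex 4 (distance=1)

Step 3: Shortest path: 1 -> 4
Total weight: 1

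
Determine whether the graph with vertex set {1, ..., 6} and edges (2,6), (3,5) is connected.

Step 1: Build adjacency list from edges:
  1: (none)
  2: 6
  3: 5
  4: (none)
  5: 3
  6: 2

Step 2: Run BFS/DFS from vertex 1:
  Visited: {1}
  Reached 1 of 6 vertices

Step 3: Only 1 of 6 vertices reached. Graph is disconnected.
Connected components: {1}, {2, 6}, {3, 5}, {4}
Answer: No, the graph is not connected (4 components).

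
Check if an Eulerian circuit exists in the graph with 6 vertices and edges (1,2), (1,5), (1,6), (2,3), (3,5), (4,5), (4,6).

Step 1: Find the degree of each vertex:
  deg(1) = 3
  deg(2) = 2
  deg(3) = 2
  deg(4) = 2
  deg(5) = 3
  deg(6) = 2

Step 2: Count vertices with odd degree:
  Odd-degree vertices: 1, 5 (2 total)

Step 3: Apply Euler's theorem:
  - Eulerian circuit exists iff graph is connected and all vertices have even degree
  - Eulerian path exists iff graph is connected and has 0 or 2 odd-degree vertices

Graph is connected with exactly 2 odd-degree vertices (1, 5).
Eulerian path exists (starting and ending at the odd-degree vertices), but no Eulerian circuit.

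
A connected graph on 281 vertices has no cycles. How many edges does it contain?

A tree on n vertices always has exactly n - 1 edges.
For n = 281: edges = 281 - 1 = 280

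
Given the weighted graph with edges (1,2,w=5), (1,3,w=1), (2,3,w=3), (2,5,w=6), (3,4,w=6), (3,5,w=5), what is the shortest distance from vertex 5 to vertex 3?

Step 1: Build adjacency list with weights:
  1: 2(w=5), 3(w=1)
  2: 1(w=5), 3(w=3), 5(w=6)
  3: 1(w=1), 2(w=3), 4(w=6), 5(w=5)
  4: 3(w=6)
  5: 2(w=6), 3(w=5)

Step 2: Apply Dijkstra's algorithm from vertex 5:
  Visit vertex 5 (distance=0)
    Update dist[2] = 6
    Update dist[3] = 5
  Visit vertex 3 (distance=5)
    Update dist[1] = 6
    Update dist[4] = 11

Step 3: Shortest path: 5 -> 3
Total weight: 5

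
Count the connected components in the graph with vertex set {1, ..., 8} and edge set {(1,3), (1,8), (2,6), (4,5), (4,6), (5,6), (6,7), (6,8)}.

Step 1: Build adjacency list from edges:
  1: 3, 8
  2: 6
  3: 1
  4: 5, 6
  5: 4, 6
  6: 2, 4, 5, 7, 8
  7: 6
  8: 1, 6

Step 2: Run BFS/DFS from vertex 1:
  Visited: {1, 3, 8, 6, 2, 4, 5, 7}
  Reached 8 of 8 vertices

Step 3: All 8 vertices reached from vertex 1, so the graph is connected.
Number of connected components: 1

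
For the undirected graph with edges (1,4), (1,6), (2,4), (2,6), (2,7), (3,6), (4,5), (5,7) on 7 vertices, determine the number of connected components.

Step 1: Build adjacency list from edges:
  1: 4, 6
  2: 4, 6, 7
  3: 6
  4: 1, 2, 5
  5: 4, 7
  6: 1, 2, 3
  7: 2, 5

Step 2: Run BFS/DFS from vertex 1:
  Visited: {1, 4, 6, 2, 5, 3, 7}
  Reached 7 of 7 vertices

Step 3: All 7 vertices reached from vertex 1, so the graph is connected.
Number of connected components: 1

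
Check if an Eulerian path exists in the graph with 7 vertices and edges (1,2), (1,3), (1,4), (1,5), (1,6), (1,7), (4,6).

Step 1: Find the degree of each vertex:
  deg(1) = 6
  deg(2) = 1
  deg(3) = 1
  deg(4) = 2
  deg(5) = 1
  deg(6) = 2
  deg(7) = 1

Step 2: Count vertices with odd degree:
  Odd-degree vertices: 2, 3, 5, 7 (4 total)

Step 3: Apply Euler's theorem:
  - Eulerian circuit exists iff graph is connected and all vertices have even degree
  - Eulerian path exists iff graph is connected and has 0 or 2 odd-degree vertices

Graph has 4 odd-degree vertices (need 0 or 2).
Neither Eulerian path nor Eulerian circuit exists.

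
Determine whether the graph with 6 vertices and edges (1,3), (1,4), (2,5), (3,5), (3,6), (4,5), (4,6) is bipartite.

Step 1: Attempt 2-coloring using BFS:
  Start at vertex 1, assign color 0
  Color vertex 3 with color 1 (neighbor of 1)
  Color vertex 4 with color 1 (neighbor of 1)
  Color vertex 5 with color 0 (neighbor of 3)
  Color vertex 6 with color 0 (neighbor of 3)
  Color vertex 2 with color 1 (neighbor of 5)

Step 2: 2-coloring succeeded. No conflicts found.
  Set A (color 0): {1, 5, 6}
  Set B (color 1): {2, 3, 4}

The graph is bipartite with partition {1, 5, 6}, {2, 3, 4}.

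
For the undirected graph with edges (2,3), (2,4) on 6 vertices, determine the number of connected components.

Step 1: Build adjacency list from edges:
  1: (none)
  2: 3, 4
  3: 2
  4: 2
  5: (none)
  6: (none)

Step 2: Run BFS/DFS from vertex 1:
  Visited: {1}
  Reached 1 of 6 vertices

Step 3: Only 1 of 6 vertices reached. Graph is disconnected.
Connected components: {1}, {2, 3, 4}, {5}, {6}
Number of connected components: 4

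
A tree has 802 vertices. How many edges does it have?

A tree on n vertices always has exactly n - 1 edges.
For n = 802: edges = 802 - 1 = 801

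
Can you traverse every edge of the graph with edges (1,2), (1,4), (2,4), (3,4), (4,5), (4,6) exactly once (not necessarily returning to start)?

Step 1: Find the degree of each vertex:
  deg(1) = 2
  deg(2) = 2
  deg(3) = 1
  deg(4) = 5
  deg(5) = 1
  deg(6) = 1

Step 2: Count vertices with odd degree:
  Odd-degree vertices: 3, 4, 5, 6 (4 total)

Step 3: Apply Euler's theorem:
  - Eulerian circuit exists iff graph is connected and all vertices have even degree
  - Eulerian path exists iff graph is connected and has 0 or 2 odd-degree vertices

Graph has 4 odd-degree vertices (need 0 or 2).
Neither Eulerian path nor Eulerian circuit exists.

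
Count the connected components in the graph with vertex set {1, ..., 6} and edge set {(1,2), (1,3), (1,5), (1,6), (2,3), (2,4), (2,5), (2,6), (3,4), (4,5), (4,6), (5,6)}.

Step 1: Build adjacency list from edges:
  1: 2, 3, 5, 6
  2: 1, 3, 4, 5, 6
  3: 1, 2, 4
  4: 2, 3, 5, 6
  5: 1, 2, 4, 6
  6: 1, 2, 4, 5

Step 2: Run BFS/DFS from vertex 1:
  Visited: {1, 2, 3, 5, 6, 4}
  Reached 6 of 6 vertices

Step 3: All 6 vertices reached from vertex 1, so the graph is connected.
Number of connected components: 1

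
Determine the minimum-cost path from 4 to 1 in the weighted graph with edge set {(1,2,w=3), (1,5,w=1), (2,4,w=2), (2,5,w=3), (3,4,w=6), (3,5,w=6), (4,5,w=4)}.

Step 1: Build adjacency list with weights:
  1: 2(w=3), 5(w=1)
  2: 1(w=3), 4(w=2), 5(w=3)
  3: 4(w=6), 5(w=6)
  4: 2(w=2), 3(w=6), 5(w=4)
  5: 1(w=1), 2(w=3), 3(w=6), 4(w=4)

Step 2: Apply Dijkstra's algorithm from vertex 4:
  Visit vertex 4 (distance=0)
    Update dist[2] = 2
    Update dist[3] = 6
    Update dist[5] = 4
  Visit vertex 2 (distance=2)
    Update dist[1] = 5
  Visit vertex 5 (distance=4)
  Visit vertex 1 (distance=5)

Step 3: Shortest path: 4 -> 5 -> 1
Total weight: 4 + 1 = 5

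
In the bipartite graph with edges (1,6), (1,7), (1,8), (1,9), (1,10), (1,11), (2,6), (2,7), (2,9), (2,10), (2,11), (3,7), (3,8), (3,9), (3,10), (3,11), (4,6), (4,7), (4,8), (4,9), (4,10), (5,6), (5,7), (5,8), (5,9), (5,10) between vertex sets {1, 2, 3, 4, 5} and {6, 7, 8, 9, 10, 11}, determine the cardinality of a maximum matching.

Step 1: List the neighbors of each left vertex:
  1: 6, 7, 8, 9, 10, 11
  2: 6, 7, 9, 10, 11
  3: 7, 8, 9, 10, 11
  4: 6, 7, 8, 9, 10
  5: 6, 7, 8, 9, 10

Step 2: Greedily match left vertices, then look for augmenting paths:
  Match 1 -- 6
  Match 2 -- 7
  Match 3 -- 8
  Match 4 -- 9
  Match 5 -- 10
  No augmenting path remains.

Step 3: Verify this is maximum:
  Matching size 5 = min(|L|, |R|) = min(5, 6), which is an upper bound, so this matching is maximum.

Maximum matching: {(1,6), (2,7), (3,8), (4,9), (5,10)}
Size: 5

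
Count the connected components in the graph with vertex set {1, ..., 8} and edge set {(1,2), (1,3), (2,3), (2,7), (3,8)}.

Step 1: Build adjacency list from edges:
  1: 2, 3
  2: 1, 3, 7
  3: 1, 2, 8
  4: (none)
  5: (none)
  6: (none)
  7: 2
  8: 3

Step 2: Run BFS/DFS from vertex 1:
  Visited: {1, 2, 3, 7, 8}
  Reached 5 of 8 vertices

Step 3: Only 5 of 8 vertices reached. Graph is disconnected.
Connected components: {1, 2, 3, 7, 8}, {4}, {5}, {6}
Number of connected components: 4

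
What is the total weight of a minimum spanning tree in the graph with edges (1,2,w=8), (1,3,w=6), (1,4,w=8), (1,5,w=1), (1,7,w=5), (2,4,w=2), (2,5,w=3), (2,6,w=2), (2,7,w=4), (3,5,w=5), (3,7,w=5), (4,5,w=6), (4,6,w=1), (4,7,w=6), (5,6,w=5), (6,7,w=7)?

Apply Kruskal's algorithm (sort edges by weight, add if no cycle):

Sorted edges by weight:
  (1,5) w=1
  (4,6) w=1
  (2,4) w=2
  (2,6) w=2
  (2,5) w=3
  (2,7) w=4
  (1,7) w=5
  (3,7) w=5
  (3,5) w=5
  (5,6) w=5
  (1,3) w=6
  (4,5) w=6
  (4,7) w=6
  (6,7) w=7
  (1,2) w=8
  (1,4) w=8

Add edge (1,5) w=1 -- no cycle. Running total: 1
Add edge (4,6) w=1 -- no cycle. Running total: 2
Add edge (2,4) w=2 -- no cycle. Running total: 4
Skip edge (2,6) w=2 -- would create cycle
Add edge (2,5) w=3 -- no cycle. Running total: 7
Add edge (2,7) w=4 -- no cycle. Running total: 11
Skip edge (1,7) w=5 -- would create cycle
Add edge (3,7) w=5 -- no cycle. Running total: 16

MST edges: (1,5,w=1), (4,6,w=1), (2,4,w=2), (2,5,w=3), (2,7,w=4), (3,7,w=5)
Total MST weight: 1 + 1 + 2 + 3 + 4 + 5 = 16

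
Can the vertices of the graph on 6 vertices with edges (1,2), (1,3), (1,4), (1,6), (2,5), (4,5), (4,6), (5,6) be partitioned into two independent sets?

Step 1: Attempt 2-coloring using BFS:
  Start at vertex 1, assign color 0
  Color vertex 2 with color 1 (neighbor of 1)
  Color vertex 3 with color 1 (neighbor of 1)
  Color vertex 4 with color 1 (neighbor of 1)
  Color vertex 6 with color 1 (neighbor of 1)
  Color vertex 5 with color 0 (neighbor of 2)

Step 2: Conflict found! Vertices 4 and 6 are adjacent but have the same color.
This means the graph contains an odd cycle.

The graph is NOT bipartite.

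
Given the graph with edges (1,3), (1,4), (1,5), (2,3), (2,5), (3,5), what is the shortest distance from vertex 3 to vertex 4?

Step 1: Build adjacency list:
  1: 3, 4, 5
  2: 3, 5
  3: 1, 2, 5
  4: 1
  5: 1, 2, 3

Step 2: BFS from vertex 3 to find shortest path to 4:
  vertex 1 reached at distance 1
  vertex 2 reached at distance 1
  vertex 5 reached at distance 1
  vertex 4 reached at distance 2

Step 3: Shortest path: 3 -> 1 -> 4
Path length: 2 edges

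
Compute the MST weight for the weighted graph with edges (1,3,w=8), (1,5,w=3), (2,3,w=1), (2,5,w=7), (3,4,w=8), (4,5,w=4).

Apply Kruskal's algorithm (sort edges by weight, add if no cycle):

Sorted edges by weight:
  (2,3) w=1
  (1,5) w=3
  (4,5) w=4
  (2,5) w=7
  (1,3) w=8
  (3,4) w=8

Add edge (2,3) w=1 -- no cycle. Running total: 1
Add edge (1,5) w=3 -- no cycle. Running total: 4
Add edge (4,5) w=4 -- no cycle. Running total: 8
Add edge (2,5) w=7 -- no cycle. Running total: 15

MST edges: (2,3,w=1), (1,5,w=3), (4,5,w=4), (2,5,w=7)
Total MST weight: 1 + 3 + 4 + 7 = 15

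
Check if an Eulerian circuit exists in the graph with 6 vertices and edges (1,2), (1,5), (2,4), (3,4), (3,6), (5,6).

Step 1: Find the degree of each vertex:
  deg(1) = 2
  deg(2) = 2
  deg(3) = 2
  deg(4) = 2
  deg(5) = 2
  deg(6) = 2

Step 2: Count vertices with odd degree:
  All vertices have even degree (0 odd-degree vertices)

Step 3: Apply Euler's theorem:
  - Eulerian circuit exists iff graph is connected and all vertices have even degree
  - Eulerian path exists iff graph is connected and has 0 or 2 odd-degree vertices

Graph is connected with 0 odd-degree vertices.
Both Eulerian circuit and Eulerian path exist.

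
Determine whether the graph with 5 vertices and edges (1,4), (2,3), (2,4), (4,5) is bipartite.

Step 1: Attempt 2-coloring using BFS:
  Start at vertex 1, assign color 0
  Color vertex 4 with color 1 (neighbor of 1)
  Color vertex 2 with color 0 (neighbor of 4)
  Color vertex 5 with color 0 (neighbor of 4)
  Color vertex 3 with color 1 (neighbor of 2)

Step 2: 2-coloring succeeded. No conflicts found.
  Set A (color 0): {1, 2, 5}
  Set B (color 1): {3, 4}

The graph is bipartite with partition {1, 2, 5}, {3, 4}.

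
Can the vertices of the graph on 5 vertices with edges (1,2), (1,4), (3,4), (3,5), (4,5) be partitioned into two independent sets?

Step 1: Attempt 2-coloring using BFS:
  Start at vertex 1, assign color 0
  Color vertex 2 with color 1 (neighbor of 1)
  Color vertex 4 with color 1 (neighbor of 1)
  Color vertex 3 with color 0 (neighbor of 4)
  Color vertex 5 with color 0 (neighbor of 4)

Step 2: Conflict found! Vertices 3 and 5 are adjacent but have the same color.
This means the graph contains an odd cycle.

The graph is NOT bipartite.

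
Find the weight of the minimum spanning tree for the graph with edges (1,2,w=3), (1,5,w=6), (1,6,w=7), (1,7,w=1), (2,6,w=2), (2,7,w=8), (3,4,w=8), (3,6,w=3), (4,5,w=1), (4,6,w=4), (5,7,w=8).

Apply Kruskal's algorithm (sort edges by weight, add if no cycle):

Sorted edges by weight:
  (1,7) w=1
  (4,5) w=1
  (2,6) w=2
  (1,2) w=3
  (3,6) w=3
  (4,6) w=4
  (1,5) w=6
  (1,6) w=7
  (2,7) w=8
  (3,4) w=8
  (5,7) w=8

Add edge (1,7) w=1 -- no cycle. Running total: 1
Add edge (4,5) w=1 -- no cycle. Running total: 2
Add edge (2,6) w=2 -- no cycle. Running total: 4
Add edge (1,2) w=3 -- no cycle. Running total: 7
Add edge (3,6) w=3 -- no cycle. Running total: 10
Add edge (4,6) w=4 -- no cycle. Running total: 14

MST edges: (1,7,w=1), (4,5,w=1), (2,6,w=2), (1,2,w=3), (3,6,w=3), (4,6,w=4)
Total MST weight: 1 + 1 + 2 + 3 + 3 + 4 = 14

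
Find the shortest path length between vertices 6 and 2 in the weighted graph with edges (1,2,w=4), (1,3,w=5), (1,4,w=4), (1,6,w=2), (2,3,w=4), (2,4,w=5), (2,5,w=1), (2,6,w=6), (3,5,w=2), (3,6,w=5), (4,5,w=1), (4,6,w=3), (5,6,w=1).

Step 1: Build adjacency list with weights:
  1: 2(w=4), 3(w=5), 4(w=4), 6(w=2)
  2: 1(w=4), 3(w=4), 4(w=5), 5(w=1), 6(w=6)
  3: 1(w=5), 2(w=4), 5(w=2), 6(w=5)
  4: 1(w=4), 2(w=5), 5(w=1), 6(w=3)
  5: 2(w=1), 3(w=2), 4(w=1), 6(w=1)
  6: 1(w=2), 2(w=6), 3(w=5), 4(w=3), 5(w=1)

Step 2: Apply Dijkstra's algorithm from vertex 6:
  Visit vertex 6 (distance=0)
    Update dist[1] = 2
    Update dist[2] = 6
    Update dist[3] = 5
    Update dist[4] = 3
    Update dist[5] = 1
  Visit vertex 5 (distance=1)
    Update dist[2] = 2
    Update dist[3] = 3
    Update dist[4] = 2
  Visit vertex 1 (distance=2)
  Visit vertex 2 (distance=2)

Step 3: Shortest path: 6 -> 5 -> 2
Total weight: 1 + 1 = 2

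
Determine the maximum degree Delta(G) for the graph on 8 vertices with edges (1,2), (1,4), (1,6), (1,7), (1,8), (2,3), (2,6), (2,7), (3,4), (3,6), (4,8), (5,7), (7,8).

Step 1: Count edges incident to each vertex:
  deg(1) = 5 (neighbors: 2, 4, 6, 7, 8)
  deg(2) = 4 (neighbors: 1, 3, 6, 7)
  deg(3) = 3 (neighbors: 2, 4, 6)
  deg(4) = 3 (neighbors: 1, 3, 8)
  deg(5) = 1 (neighbors: 7)
  deg(6) = 3 (neighbors: 1, 2, 3)
  deg(7) = 4 (neighbors: 1, 2, 5, 8)
  deg(8) = 3 (neighbors: 1, 4, 7)

Step 2: Find maximum:
  max(5, 4, 3, 3, 1, 3, 4, 3) = 5 (vertex 1)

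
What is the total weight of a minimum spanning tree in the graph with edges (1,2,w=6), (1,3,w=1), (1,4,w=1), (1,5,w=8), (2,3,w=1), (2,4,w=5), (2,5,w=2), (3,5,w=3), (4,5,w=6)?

Apply Kruskal's algorithm (sort edges by weight, add if no cycle):

Sorted edges by weight:
  (1,4) w=1
  (1,3) w=1
  (2,3) w=1
  (2,5) w=2
  (3,5) w=3
  (2,4) w=5
  (1,2) w=6
  (4,5) w=6
  (1,5) w=8

Add edge (1,4) w=1 -- no cycle. Running total: 1
Add edge (1,3) w=1 -- no cycle. Running total: 2
Add edge (2,3) w=1 -- no cycle. Running total: 3
Add edge (2,5) w=2 -- no cycle. Running total: 5

MST edges: (1,4,w=1), (1,3,w=1), (2,3,w=1), (2,5,w=2)
Total MST weight: 1 + 1 + 1 + 2 = 5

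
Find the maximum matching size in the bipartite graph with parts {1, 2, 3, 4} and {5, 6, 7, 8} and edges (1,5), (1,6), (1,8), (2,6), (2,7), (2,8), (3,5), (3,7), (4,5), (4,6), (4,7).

Step 1: List the neighbors of each left vertex:
  1: 5, 6, 8
  2: 6, 7, 8
  3: 5, 7
  4: 5, 6, 7

Step 2: Greedily match left vertices, then look for augmenting paths:
  Match 1 -- 8
  Match 2 -- 6
  Match 3 -- 7
  Match 4 -- 5
  No augmenting path remains.

Step 3: Verify this is maximum:
  Matching size 4 = min(|L|, |R|) = min(4, 4), which is an upper bound, so this matching is maximum.

Maximum matching: {(1,8), (2,6), (3,7), (4,5)}
Size: 4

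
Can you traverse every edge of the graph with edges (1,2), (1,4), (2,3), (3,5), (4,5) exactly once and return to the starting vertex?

Step 1: Find the degree of each vertex:
  deg(1) = 2
  deg(2) = 2
  deg(3) = 2
  deg(4) = 2
  deg(5) = 2

Step 2: Count vertices with odd degree:
  All vertices have even degree (0 odd-degree vertices)

Step 3: Apply Euler's theorem:
  - Eulerian circuit exists iff graph is connected and all vertices have even degree
  - Eulerian path exists iff graph is connected and has 0 or 2 odd-degree vertices

Graph is connected with 0 odd-degree vertices.
Both Eulerian circuit and Eulerian path exist.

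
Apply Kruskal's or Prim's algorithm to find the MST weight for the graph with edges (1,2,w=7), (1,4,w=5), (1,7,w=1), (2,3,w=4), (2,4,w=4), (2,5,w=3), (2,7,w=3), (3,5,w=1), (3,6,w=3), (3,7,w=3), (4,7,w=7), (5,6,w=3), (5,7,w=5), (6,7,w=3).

Apply Kruskal's algorithm (sort edges by weight, add if no cycle):

Sorted edges by weight:
  (1,7) w=1
  (3,5) w=1
  (2,5) w=3
  (2,7) w=3
  (3,6) w=3
  (3,7) w=3
  (5,6) w=3
  (6,7) w=3
  (2,4) w=4
  (2,3) w=4
  (1,4) w=5
  (5,7) w=5
  (1,2) w=7
  (4,7) w=7

Add edge (1,7) w=1 -- no cycle. Running total: 1
Add edge (3,5) w=1 -- no cycle. Running total: 2
Add edge (2,5) w=3 -- no cycle. Running total: 5
Add edge (2,7) w=3 -- no cycle. Running total: 8
Add edge (3,6) w=3 -- no cycle. Running total: 11
Skip edge (3,7) w=3 -- would create cycle
Skip edge (5,6) w=3 -- would create cycle
Skip edge (6,7) w=3 -- would create cycle
Add edge (2,4) w=4 -- no cycle. Running total: 15

MST edges: (1,7,w=1), (3,5,w=1), (2,5,w=3), (2,7,w=3), (3,6,w=3), (2,4,w=4)
Total MST weight: 1 + 1 + 3 + 3 + 3 + 4 = 15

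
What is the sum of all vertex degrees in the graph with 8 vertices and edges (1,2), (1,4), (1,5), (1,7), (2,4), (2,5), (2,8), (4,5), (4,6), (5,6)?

Step 1: Count edges incident to each vertex:
  deg(1) = 4 (neighbors: 2, 4, 5, 7)
  deg(2) = 4 (neighbors: 1, 4, 5, 8)
  deg(3) = 0 (neighbors: none)
  deg(4) = 4 (neighbors: 1, 2, 5, 6)
  deg(5) = 4 (neighbors: 1, 2, 4, 6)
  deg(6) = 2 (neighbors: 4, 5)
  deg(7) = 1 (neighbors: 1)
  deg(8) = 1 (neighbors: 2)

Step 2: Sum all degrees:
  4 + 4 + 0 + 4 + 4 + 2 + 1 + 1 = 20

Verification: sum of degrees = 2 * |E| = 2 * 10 = 20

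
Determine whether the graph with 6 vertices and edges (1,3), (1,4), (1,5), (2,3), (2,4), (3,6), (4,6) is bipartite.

Step 1: Attempt 2-coloring using BFS:
  Start at vertex 1, assign color 0
  Color vertex 3 with color 1 (neighbor of 1)
  Color vertex 4 with color 1 (neighbor of 1)
  Color vertex 5 with color 1 (neighbor of 1)
  Color vertex 2 with color 0 (neighbor of 3)
  Color vertex 6 with color 0 (neighbor of 3)

Step 2: 2-coloring succeeded. No conflicts found.
  Set A (color 0): {1, 2, 6}
  Set B (color 1): {3, 4, 5}

The graph is bipartite with partition {1, 2, 6}, {3, 4, 5}.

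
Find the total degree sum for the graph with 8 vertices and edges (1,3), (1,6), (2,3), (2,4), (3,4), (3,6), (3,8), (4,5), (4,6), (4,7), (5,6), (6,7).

Step 1: Count edges incident to each vertex:
  deg(1) = 2 (neighbors: 3, 6)
  deg(2) = 2 (neighbors: 3, 4)
  deg(3) = 5 (neighbors: 1, 2, 4, 6, 8)
  deg(4) = 5 (neighbors: 2, 3, 5, 6, 7)
  deg(5) = 2 (neighbors: 4, 6)
  deg(6) = 5 (neighbors: 1, 3, 4, 5, 7)
  deg(7) = 2 (neighbors: 4, 6)
  deg(8) = 1 (neighbors: 3)

Step 2: Sum all degrees:
  2 + 2 + 5 + 5 + 2 + 5 + 2 + 1 = 24

Verification: sum of degrees = 2 * |E| = 2 * 12 = 24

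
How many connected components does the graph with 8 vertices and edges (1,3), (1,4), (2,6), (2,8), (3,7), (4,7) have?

Step 1: Build adjacency list from edges:
  1: 3, 4
  2: 6, 8
  3: 1, 7
  4: 1, 7
  5: (none)
  6: 2
  7: 3, 4
  8: 2

Step 2: Run BFS/DFS from vertex 1:
  Visited: {1, 3, 4, 7}
  Reached 4 of 8 vertices

Step 3: Only 4 of 8 vertices reached. Graph is disconnected.
Connected components: {1, 3, 4, 7}, {2, 6, 8}, {5}
Number of connected components: 3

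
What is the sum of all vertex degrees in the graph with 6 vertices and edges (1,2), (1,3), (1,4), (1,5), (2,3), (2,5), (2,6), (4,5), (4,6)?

Step 1: Count edges incident to each vertex:
  deg(1) = 4 (neighbors: 2, 3, 4, 5)
  deg(2) = 4 (neighbors: 1, 3, 5, 6)
  deg(3) = 2 (neighbors: 1, 2)
  deg(4) = 3 (neighbors: 1, 5, 6)
  deg(5) = 3 (neighbors: 1, 2, 4)
  deg(6) = 2 (neighbors: 2, 4)

Step 2: Sum all degrees:
  4 + 4 + 2 + 3 + 3 + 2 = 18

Verification: sum of degrees = 2 * |E| = 2 * 9 = 18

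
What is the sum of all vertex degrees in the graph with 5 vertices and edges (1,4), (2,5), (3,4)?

Step 1: Count edges incident to each vertex:
  deg(1) = 1 (neighbors: 4)
  deg(2) = 1 (neighbors: 5)
  deg(3) = 1 (neighbors: 4)
  deg(4) = 2 (neighbors: 1, 3)
  deg(5) = 1 (neighbors: 2)

Step 2: Sum all degrees:
  1 + 1 + 1 + 2 + 1 = 6

Verification: sum of degrees = 2 * |E| = 2 * 3 = 6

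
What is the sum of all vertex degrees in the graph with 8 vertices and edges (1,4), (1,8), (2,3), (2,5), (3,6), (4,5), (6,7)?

Step 1: Count edges incident to each vertex:
  deg(1) = 2 (neighbors: 4, 8)
  deg(2) = 2 (neighbors: 3, 5)
  deg(3) = 2 (neighbors: 2, 6)
  deg(4) = 2 (neighbors: 1, 5)
  deg(5) = 2 (neighbors: 2, 4)
  deg(6) = 2 (neighbors: 3, 7)
  deg(7) = 1 (neighbors: 6)
  deg(8) = 1 (neighbors: 1)

Step 2: Sum all degrees:
  2 + 2 + 2 + 2 + 2 + 2 + 1 + 1 = 14

Verification: sum of degrees = 2 * |E| = 2 * 7 = 14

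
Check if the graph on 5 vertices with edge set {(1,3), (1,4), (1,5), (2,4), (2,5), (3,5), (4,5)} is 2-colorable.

Step 1: Attempt 2-coloring using BFS:
  Start at vertex 1, assign color 0
  Color vertex 3 with color 1 (neighbor of 1)
  Color vertex 4 with color 1 (neighbor of 1)
  Color vertex 5 with color 1 (neighbor of 1)

Step 2: Conflict found! Vertices 3 and 5 are adjacent but have the same color.
This means the graph contains an odd cycle.

The graph is NOT bipartite.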